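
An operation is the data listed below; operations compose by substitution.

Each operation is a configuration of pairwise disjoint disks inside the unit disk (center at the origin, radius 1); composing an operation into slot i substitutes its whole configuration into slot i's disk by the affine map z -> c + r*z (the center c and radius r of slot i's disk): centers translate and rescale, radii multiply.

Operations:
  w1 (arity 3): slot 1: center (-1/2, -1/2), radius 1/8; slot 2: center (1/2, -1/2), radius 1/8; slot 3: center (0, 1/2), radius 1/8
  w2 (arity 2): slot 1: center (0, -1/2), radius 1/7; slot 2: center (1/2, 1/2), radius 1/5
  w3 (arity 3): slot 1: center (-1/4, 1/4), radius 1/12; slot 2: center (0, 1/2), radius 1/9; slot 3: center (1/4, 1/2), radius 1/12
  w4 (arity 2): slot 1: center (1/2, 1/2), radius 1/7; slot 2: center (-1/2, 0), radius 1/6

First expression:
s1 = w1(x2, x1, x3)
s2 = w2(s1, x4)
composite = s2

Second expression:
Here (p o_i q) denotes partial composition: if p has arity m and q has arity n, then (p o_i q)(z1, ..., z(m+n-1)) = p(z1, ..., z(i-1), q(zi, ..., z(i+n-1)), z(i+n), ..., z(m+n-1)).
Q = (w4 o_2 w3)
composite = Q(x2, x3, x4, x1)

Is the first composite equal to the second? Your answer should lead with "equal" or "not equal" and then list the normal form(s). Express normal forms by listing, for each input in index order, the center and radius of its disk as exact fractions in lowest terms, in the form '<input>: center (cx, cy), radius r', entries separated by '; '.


In normal form, the first expression is x1: center (1/14, -4/7), radius 1/56; x2: center (-1/14, -4/7), radius 1/56; x3: center (0, -3/7), radius 1/56; x4: center (1/2, 1/2), radius 1/5
In normal form, the second expression is x1: center (-11/24, 1/12), radius 1/72; x2: center (1/2, 1/2), radius 1/7; x3: center (-13/24, 1/24), radius 1/72; x4: center (-1/2, 1/12), radius 1/54
They disagree, so not equal.

not equal; the first gives x1: center (1/14, -4/7), radius 1/56; x2: center (-1/14, -4/7), radius 1/56; x3: center (0, -3/7), radius 1/56; x4: center (1/2, 1/2), radius 1/5 and the second x1: center (-11/24, 1/12), radius 1/72; x2: center (1/2, 1/2), radius 1/7; x3: center (-13/24, 1/24), radius 1/72; x4: center (-1/2, 1/12), radius 1/54


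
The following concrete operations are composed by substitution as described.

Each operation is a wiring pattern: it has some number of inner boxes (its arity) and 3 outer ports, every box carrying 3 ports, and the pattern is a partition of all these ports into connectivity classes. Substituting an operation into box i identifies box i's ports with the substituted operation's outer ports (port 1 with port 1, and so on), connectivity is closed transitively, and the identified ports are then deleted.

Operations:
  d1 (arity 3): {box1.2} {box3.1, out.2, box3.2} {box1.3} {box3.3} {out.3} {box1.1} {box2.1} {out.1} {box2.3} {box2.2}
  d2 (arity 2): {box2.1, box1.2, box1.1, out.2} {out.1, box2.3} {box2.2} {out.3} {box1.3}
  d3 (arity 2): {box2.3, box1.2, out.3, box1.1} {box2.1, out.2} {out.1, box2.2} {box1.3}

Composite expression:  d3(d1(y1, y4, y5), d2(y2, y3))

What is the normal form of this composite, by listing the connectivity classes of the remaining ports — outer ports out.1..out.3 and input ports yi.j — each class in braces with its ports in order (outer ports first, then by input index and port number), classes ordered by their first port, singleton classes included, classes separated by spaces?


{out.1, y2.1, y2.2, y3.1} {out.2, y3.3} {out.3, y5.1, y5.2} {y1.1} {y1.2} {y1.3} {y2.3} {y3.2} {y4.1} {y4.2} {y4.3} {y5.3}


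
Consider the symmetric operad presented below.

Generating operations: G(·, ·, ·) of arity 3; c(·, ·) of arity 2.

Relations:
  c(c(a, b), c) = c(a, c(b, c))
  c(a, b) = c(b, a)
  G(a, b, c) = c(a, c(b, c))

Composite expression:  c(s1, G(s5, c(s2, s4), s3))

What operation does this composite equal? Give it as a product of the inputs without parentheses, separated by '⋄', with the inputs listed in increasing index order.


Both nesting and order wash out for c; what remains is which s's occur.
c(s2, s4) linearizes to s2 ⋄ s4
G(s5, c(s2, s4), s3) linearizes to s5 ⋄ s2 ⋄ s4 ⋄ s3
c(s1, G(s5, c(s2, s4), s3)) linearizes to s1 ⋄ s5 ⋄ s2 ⋄ s4 ⋄ s3
commutativity sorts the factors: s1 ⋄ s2 ⋄ s3 ⋄ s4 ⋄ s5

s1 ⋄ s2 ⋄ s3 ⋄ s4 ⋄ s5


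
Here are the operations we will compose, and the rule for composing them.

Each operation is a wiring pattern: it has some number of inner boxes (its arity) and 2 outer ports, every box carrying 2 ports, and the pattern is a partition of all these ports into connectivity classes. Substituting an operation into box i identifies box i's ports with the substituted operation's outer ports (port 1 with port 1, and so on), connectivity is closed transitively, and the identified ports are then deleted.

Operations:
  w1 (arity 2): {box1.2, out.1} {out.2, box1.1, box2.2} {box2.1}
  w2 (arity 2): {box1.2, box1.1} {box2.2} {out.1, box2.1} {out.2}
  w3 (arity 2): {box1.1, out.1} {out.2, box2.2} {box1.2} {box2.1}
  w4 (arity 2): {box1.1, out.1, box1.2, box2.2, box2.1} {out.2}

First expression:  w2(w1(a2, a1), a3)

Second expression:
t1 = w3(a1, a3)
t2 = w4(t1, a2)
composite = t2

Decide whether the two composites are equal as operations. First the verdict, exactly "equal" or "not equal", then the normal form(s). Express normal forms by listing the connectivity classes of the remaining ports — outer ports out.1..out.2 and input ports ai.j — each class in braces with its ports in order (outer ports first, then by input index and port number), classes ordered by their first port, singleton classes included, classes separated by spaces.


not equal; first: {out.1, a3.1} {out.2} {a1.1} {a1.2, a2.1, a2.2} {a3.2}; second: {out.1, a1.1, a2.1, a2.2, a3.2} {out.2} {a1.2} {a3.1}

In normal form, the first expression is {out.1, a3.1} {out.2} {a1.1} {a1.2, a2.1, a2.2} {a3.2}
In normal form, the second expression is {out.1, a1.1, a2.1, a2.2, a3.2} {out.2} {a1.2} {a3.1}
The normal forms differ: not equal.


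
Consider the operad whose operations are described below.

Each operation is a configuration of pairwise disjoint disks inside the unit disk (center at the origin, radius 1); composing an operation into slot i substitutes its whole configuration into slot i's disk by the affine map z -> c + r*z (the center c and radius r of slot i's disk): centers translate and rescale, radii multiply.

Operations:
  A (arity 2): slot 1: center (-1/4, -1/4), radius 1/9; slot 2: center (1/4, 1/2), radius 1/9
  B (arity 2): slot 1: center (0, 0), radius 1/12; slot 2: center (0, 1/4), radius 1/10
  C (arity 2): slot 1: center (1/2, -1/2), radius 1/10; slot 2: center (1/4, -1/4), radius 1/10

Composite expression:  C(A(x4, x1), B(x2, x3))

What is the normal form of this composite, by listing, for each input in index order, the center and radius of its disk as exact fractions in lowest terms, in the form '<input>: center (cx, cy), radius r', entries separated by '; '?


x1: center (21/40, -9/20), radius 1/90; x2: center (1/4, -1/4), radius 1/120; x3: center (1/4, -9/40), radius 1/100; x4: center (19/40, -21/40), radius 1/90

Below C, radii multiply path by path; the x-disk centers shift.
for x4, the 2-step affine chain lands on center (19/40, -21/40), radius 1/90
for x1, the 2-step affine chain lands on center (21/40, -9/20), radius 1/90
for x2, the 2-step affine chain lands on center (1/4, -1/4), radius 1/120
for x3, the 2-step affine chain lands on center (1/4, -9/40), radius 1/100


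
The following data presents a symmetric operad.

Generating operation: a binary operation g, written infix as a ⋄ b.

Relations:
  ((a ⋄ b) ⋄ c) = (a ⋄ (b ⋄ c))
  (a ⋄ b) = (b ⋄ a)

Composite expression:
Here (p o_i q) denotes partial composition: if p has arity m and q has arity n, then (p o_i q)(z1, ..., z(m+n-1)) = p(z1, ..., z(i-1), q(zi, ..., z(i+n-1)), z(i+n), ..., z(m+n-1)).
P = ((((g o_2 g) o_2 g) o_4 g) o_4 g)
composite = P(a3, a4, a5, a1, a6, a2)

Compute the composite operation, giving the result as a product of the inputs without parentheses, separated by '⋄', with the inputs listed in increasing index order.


a1 ⋄ a2 ⋄ a3 ⋄ a4 ⋄ a5 ⋄ a6

Reordering under g is free, so list the a-inputs canonically.
(a4 ⋄ a5) spells out as a4 ⋄ a5
(a1 ⋄ a6) spells out as a1 ⋄ a6
((a1 ⋄ a6) ⋄ a2) spells out as a1 ⋄ a6 ⋄ a2
((a4 ⋄ a5) ⋄ ((a1 ⋄ a6) ⋄ a2)) spells out as a4 ⋄ a5 ⋄ a1 ⋄ a6 ⋄ a2
(a3 ⋄ ((a4 ⋄ a5) ⋄ ((a1 ⋄ a6) ⋄ a2))) spells out as a3 ⋄ a4 ⋄ a5 ⋄ a1 ⋄ a6 ⋄ a2
reordering the factors by index: a1 ⋄ a2 ⋄ a3 ⋄ a4 ⋄ a5 ⋄ a6


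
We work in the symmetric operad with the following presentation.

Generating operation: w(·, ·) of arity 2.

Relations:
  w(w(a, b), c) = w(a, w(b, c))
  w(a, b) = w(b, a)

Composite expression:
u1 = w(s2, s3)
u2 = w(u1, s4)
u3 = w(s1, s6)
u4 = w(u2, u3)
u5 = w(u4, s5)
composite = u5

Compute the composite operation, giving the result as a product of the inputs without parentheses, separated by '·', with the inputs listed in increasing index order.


s1 · s2 · s3 · s4 · s5 · s6

Shape and order are irrelevant to w; the s-input set decides.
w(s2, s3) spells out as s2 · s3
w(w(s2, s3), s4) spells out as s2 · s3 · s4
w(s1, s6) spells out as s1 · s6
w(w(w(s2, s3), s4), w(s1, s6)) spells out as s2 · s3 · s4 · s1 · s6
w(w(w(w(s2, s3), s4), w(s1, s6)), s5) spells out as s2 · s3 · s4 · s1 · s6 · s5
rearranged into index order: s1 · s2 · s3 · s4 · s5 · s6


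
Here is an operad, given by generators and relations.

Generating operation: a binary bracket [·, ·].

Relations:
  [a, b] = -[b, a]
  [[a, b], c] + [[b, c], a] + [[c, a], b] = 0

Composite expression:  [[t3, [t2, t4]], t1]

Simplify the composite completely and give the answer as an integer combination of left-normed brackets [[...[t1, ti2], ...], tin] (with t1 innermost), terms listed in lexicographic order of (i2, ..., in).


Expand each bracket as ab - ba; the t1-initial words give the coefficients.
Composite bracket: [[t3, [t2, t4]], t1]
Expanding via [a, b] = ab - ba: 8 signed words (2^3 = 8).
Collect the words opening with t1:
  t1t2t4t3 appears with sign +1, giving the term +[[[t1, t2], t4], t3]
  t1t3t2t4 appears with sign -1, giving the term -[[[t1, t3], t2], t4]
  t1t3t4t2 appears with sign +1, giving the term +[[[t1, t3], t4], t2]
  t1t4t2t3 appears with sign -1, giving the term -[[[t1, t4], t2], t3]

[[[t1, t2], t4], t3] - [[[t1, t3], t2], t4] + [[[t1, t3], t4], t2] - [[[t1, t4], t2], t3]


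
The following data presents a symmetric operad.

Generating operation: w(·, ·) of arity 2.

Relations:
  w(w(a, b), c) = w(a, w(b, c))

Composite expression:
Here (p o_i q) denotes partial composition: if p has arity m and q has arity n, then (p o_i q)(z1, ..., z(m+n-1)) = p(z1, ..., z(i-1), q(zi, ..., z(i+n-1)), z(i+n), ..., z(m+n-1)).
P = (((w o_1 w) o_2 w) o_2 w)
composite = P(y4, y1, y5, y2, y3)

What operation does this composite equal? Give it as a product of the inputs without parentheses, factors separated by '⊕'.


The w-tree's shape is irrelevant; the y-reading-order decides.
w(y1, y5) flattens to y1 ⊕ y5
w(w(y1, y5), y2) flattens to y1 ⊕ y5 ⊕ y2
w(y4, w(w(y1, y5), y2)) flattens to y4 ⊕ y1 ⊕ y5 ⊕ y2
w(w(y4, w(w(y1, y5), y2)), y3) flattens to y4 ⊕ y1 ⊕ y5 ⊕ y2 ⊕ y3

y4 ⊕ y1 ⊕ y5 ⊕ y2 ⊕ y3


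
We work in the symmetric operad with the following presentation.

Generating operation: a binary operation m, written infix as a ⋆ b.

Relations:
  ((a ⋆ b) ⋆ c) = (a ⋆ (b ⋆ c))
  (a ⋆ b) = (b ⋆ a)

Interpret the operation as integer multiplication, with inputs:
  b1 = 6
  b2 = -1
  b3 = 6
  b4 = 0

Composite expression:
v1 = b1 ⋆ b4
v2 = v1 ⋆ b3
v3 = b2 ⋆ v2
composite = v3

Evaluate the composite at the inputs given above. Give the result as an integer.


(b1 ⋆ b4) = 0
((b1 ⋆ b4) ⋆ b3) = 0
(b2 ⋆ ((b1 ⋆ b4) ⋆ b3)) = 0

0


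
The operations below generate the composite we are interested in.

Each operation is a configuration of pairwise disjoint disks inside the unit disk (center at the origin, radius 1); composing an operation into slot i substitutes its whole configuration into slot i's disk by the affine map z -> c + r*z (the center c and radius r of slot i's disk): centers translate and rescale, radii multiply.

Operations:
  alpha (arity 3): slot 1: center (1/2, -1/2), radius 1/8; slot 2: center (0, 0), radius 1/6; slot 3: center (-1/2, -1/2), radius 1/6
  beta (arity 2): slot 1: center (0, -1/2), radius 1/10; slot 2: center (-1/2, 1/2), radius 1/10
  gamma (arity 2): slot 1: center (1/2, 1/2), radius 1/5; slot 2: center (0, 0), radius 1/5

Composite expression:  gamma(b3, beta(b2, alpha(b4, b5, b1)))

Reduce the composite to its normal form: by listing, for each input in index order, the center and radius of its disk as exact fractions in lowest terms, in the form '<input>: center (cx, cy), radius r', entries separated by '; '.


b1: center (-11/100, 9/100), radius 1/300; b2: center (0, -1/10), radius 1/50; b3: center (1/2, 1/2), radius 1/5; b4: center (-9/100, 9/100), radius 1/400; b5: center (-1/10, 1/10), radius 1/300

Each b-disk chains the slot maps above it in gamma; radii multiply.
b3: after 1 affine step, its disk has center (1/2, 1/2), radius 1/5
b2: after 2 affine steps, its disk has center (0, -1/10), radius 1/50
b4: after 3 affine steps, its disk has center (-9/100, 9/100), radius 1/400
b5: after 3 affine steps, its disk has center (-1/10, 1/10), radius 1/300
b1: after 3 affine steps, its disk has center (-11/100, 9/100), radius 1/300


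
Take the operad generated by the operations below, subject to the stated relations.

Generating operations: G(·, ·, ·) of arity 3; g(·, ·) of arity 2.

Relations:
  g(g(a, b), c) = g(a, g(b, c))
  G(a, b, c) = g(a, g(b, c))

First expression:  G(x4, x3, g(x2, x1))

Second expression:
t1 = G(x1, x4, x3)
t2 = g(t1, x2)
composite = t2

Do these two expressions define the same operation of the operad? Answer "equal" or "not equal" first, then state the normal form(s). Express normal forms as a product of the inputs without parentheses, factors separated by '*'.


not equal: they reduce to x4 * x3 * x2 * x1 and x1 * x4 * x3 * x2


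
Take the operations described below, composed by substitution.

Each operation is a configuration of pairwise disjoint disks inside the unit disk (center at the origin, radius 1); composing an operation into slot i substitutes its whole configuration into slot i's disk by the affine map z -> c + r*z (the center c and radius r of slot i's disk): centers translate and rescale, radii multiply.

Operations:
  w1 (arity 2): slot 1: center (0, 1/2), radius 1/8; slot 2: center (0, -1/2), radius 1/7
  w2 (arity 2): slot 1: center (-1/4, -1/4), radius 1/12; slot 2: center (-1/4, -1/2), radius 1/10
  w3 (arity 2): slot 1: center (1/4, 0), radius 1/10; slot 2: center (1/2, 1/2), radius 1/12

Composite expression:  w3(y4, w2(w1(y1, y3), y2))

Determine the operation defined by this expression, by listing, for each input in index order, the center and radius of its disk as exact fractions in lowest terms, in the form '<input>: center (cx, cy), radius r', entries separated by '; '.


y1: center (23/48, 139/288), radius 1/1152; y2: center (23/48, 11/24), radius 1/120; y3: center (23/48, 137/288), radius 1/1008; y4: center (1/4, 0), radius 1/10


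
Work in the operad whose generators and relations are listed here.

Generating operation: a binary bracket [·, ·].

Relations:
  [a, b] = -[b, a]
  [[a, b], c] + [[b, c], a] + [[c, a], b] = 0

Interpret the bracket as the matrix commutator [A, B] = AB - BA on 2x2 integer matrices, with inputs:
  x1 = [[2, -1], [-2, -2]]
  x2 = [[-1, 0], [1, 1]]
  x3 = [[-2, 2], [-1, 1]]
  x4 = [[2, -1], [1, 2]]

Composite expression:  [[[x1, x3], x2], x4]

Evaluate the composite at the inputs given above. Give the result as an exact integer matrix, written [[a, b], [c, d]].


[x1, x3] = [[5, 5], [10, -5]]
[[x1, x3], x2] = [[5, 10], [-30, -5]]
[[[x1, x3], x2], x4] = [[-20, -10], [-10, 20]]

[[-20, -10], [-10, 20]]


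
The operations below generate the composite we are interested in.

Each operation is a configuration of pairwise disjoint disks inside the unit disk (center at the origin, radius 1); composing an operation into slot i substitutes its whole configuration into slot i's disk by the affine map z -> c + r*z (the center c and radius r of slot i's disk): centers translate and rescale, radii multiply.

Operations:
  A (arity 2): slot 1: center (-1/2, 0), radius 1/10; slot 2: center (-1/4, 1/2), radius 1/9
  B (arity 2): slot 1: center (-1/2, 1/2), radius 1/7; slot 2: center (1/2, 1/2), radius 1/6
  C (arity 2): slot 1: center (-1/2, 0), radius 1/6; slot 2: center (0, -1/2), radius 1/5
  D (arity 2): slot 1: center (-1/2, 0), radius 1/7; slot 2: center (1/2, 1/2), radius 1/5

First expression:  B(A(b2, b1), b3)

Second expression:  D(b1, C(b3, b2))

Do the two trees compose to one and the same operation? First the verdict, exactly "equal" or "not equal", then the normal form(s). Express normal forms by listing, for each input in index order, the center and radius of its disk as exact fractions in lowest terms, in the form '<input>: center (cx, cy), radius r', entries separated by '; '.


not equal: they reduce to b1: center (-15/28, 4/7), radius 1/63; b2: center (-4/7, 1/2), radius 1/70; b3: center (1/2, 1/2), radius 1/6 and b1: center (-1/2, 0), radius 1/7; b2: center (1/2, 2/5), radius 1/25; b3: center (2/5, 1/2), radius 1/30


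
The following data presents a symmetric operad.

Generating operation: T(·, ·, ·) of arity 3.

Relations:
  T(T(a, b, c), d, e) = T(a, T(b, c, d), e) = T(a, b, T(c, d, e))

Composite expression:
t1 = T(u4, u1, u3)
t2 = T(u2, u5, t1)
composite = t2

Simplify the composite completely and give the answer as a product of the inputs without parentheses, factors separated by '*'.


The T-tree's shape is irrelevant; the u-reading-order decides.
T(u4, u1, u3) flattens to u4 * u1 * u3
T(u2, u5, T(u4, u1, u3)) flattens to u2 * u5 * u4 * u1 * u3

u2 * u5 * u4 * u1 * u3


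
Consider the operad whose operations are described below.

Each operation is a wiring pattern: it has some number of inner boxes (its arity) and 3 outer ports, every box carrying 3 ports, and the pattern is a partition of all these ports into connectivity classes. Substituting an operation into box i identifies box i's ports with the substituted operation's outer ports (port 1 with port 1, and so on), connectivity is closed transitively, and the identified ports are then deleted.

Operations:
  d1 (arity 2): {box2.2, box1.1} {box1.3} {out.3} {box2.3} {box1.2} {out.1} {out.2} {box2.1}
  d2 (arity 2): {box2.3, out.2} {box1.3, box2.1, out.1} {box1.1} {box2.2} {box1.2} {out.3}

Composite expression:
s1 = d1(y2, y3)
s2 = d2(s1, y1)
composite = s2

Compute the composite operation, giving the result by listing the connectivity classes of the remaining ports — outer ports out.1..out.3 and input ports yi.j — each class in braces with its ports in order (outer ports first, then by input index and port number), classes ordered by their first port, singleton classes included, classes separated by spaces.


Reachability decides: close wires over d2-identified ports.
after d1, the pattern on (y2, y3) reads {out.1} {out.2} {out.3} {y2.1, y3.2} {y2.2} {y2.3} {y3.1} {y3.3} (out.j = its outer ports)
after d2, the pattern on (y2, y3, y1) reads {out.1, y1.1} {out.2, y1.3} {out.3} {y1.2} {y2.1, y3.2} {y2.2} {y2.3} {y3.1} {y3.3} (out.j = its outer ports)

{out.1, y1.1} {out.2, y1.3} {out.3} {y1.2} {y2.1, y3.2} {y2.2} {y2.3} {y3.1} {y3.3}


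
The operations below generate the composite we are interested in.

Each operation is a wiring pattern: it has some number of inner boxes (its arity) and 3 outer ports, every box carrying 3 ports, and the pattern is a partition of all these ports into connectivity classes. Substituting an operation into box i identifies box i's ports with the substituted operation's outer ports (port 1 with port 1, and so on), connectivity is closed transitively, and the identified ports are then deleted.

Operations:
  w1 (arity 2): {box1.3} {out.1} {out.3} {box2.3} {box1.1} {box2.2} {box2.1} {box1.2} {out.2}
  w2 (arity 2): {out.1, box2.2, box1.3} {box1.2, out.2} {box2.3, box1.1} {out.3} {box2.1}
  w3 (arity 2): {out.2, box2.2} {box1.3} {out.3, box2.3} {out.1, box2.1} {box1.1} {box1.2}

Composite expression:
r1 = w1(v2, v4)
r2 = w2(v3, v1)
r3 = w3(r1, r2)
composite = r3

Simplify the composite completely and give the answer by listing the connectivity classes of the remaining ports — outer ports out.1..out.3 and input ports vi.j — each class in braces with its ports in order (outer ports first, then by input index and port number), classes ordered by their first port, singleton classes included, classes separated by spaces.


Treat the ports identified at w3 as solder joints: merge, then drop.
composing w1 on (v2, v4), with out.j its own outer ports: {out.1} {out.2} {out.3} {v2.1} {v2.2} {v2.3} {v4.1} {v4.2} {v4.3}
composing w2 on (v3, v1), with out.j its own outer ports: {out.1, v1.2, v3.3} {out.2, v3.2} {out.3} {v1.1} {v1.3, v3.1}
composing w3 on (v2, v4, v3, v1), with out.j its own outer ports: {out.1, v1.2, v3.3} {out.2, v3.2} {out.3} {v1.1} {v1.3, v3.1} {v2.1} {v2.2} {v2.3} {v4.1} {v4.2} {v4.3}

{out.1, v1.2, v3.3} {out.2, v3.2} {out.3} {v1.1} {v1.3, v3.1} {v2.1} {v2.2} {v2.3} {v4.1} {v4.2} {v4.3}


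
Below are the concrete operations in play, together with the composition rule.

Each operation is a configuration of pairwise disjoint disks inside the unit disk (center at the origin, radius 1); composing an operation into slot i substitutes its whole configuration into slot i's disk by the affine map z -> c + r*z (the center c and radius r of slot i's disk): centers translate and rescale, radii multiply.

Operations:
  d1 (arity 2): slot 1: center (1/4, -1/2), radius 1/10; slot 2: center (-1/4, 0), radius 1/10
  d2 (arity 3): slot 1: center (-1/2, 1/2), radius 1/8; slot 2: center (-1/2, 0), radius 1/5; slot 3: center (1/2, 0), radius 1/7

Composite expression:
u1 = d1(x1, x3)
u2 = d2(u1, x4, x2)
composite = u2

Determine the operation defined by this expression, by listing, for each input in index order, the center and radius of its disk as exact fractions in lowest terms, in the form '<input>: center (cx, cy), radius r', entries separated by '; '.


x1: center (-15/32, 7/16), radius 1/80; x2: center (1/2, 0), radius 1/7; x3: center (-17/32, 1/2), radius 1/80; x4: center (-1/2, 0), radius 1/5

Nesting under d2 composes maps z -> c + r*z down each x-path.
x1: after 2 affine steps, its disk has center (-15/32, 7/16), radius 1/80
x3: after 2 affine steps, its disk has center (-17/32, 1/2), radius 1/80
x4: after 1 affine step, its disk has center (-1/2, 0), radius 1/5
x2: after 1 affine step, its disk has center (1/2, 0), radius 1/7


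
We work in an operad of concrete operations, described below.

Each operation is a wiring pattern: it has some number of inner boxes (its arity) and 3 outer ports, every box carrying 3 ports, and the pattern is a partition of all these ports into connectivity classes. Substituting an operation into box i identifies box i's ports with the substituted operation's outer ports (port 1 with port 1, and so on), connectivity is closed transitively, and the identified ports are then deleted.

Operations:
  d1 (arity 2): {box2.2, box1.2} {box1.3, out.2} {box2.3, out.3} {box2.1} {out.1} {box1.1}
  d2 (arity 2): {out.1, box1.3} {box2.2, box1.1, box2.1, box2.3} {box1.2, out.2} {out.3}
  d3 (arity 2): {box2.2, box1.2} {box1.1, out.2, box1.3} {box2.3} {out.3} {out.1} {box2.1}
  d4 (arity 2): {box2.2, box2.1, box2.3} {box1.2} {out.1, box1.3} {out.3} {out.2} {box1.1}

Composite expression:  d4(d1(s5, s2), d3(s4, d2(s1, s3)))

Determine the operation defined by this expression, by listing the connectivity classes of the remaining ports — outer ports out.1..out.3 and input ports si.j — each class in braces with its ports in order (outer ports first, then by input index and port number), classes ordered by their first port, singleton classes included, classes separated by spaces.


Substituting into d4 glues patterns; closure does the rest.
composing d1 on (s5, s2), with out.j its own outer ports: {out.1} {out.2, s5.3} {out.3, s2.3} {s2.1} {s2.2, s5.2} {s5.1}
composing d2 on (s1, s3), with out.j its own outer ports: {out.1, s1.3} {out.2, s1.2} {out.3} {s1.1, s3.1, s3.2, s3.3}
composing d3 on (s4, s1, s3), with out.j its own outer ports: {out.1} {out.2, s4.1, s4.3} {out.3} {s1.1, s3.1, s3.2, s3.3} {s1.2, s4.2} {s1.3}
composing d4 on (s5, s2, s4, s1, s3), with out.j its own outer ports: {out.1, s2.3} {out.2} {out.3} {s1.1, s3.1, s3.2, s3.3} {s1.2, s4.2} {s1.3} {s2.1} {s2.2, s5.2} {s4.1, s4.3} {s5.1} {s5.3}

{out.1, s2.3} {out.2} {out.3} {s1.1, s3.1, s3.2, s3.3} {s1.2, s4.2} {s1.3} {s2.1} {s2.2, s5.2} {s4.1, s4.3} {s5.1} {s5.3}


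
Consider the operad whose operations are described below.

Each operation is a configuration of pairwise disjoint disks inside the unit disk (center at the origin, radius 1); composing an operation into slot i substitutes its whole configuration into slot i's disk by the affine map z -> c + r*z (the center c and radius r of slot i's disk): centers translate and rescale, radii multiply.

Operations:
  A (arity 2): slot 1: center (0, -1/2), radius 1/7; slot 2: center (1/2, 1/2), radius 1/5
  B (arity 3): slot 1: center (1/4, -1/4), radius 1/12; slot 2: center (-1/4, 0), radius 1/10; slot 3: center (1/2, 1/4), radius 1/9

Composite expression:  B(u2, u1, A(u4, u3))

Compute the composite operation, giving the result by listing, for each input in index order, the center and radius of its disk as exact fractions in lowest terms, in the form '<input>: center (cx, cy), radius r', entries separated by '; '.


u1: center (-1/4, 0), radius 1/10; u2: center (1/4, -1/4), radius 1/12; u3: center (5/9, 11/36), radius 1/45; u4: center (1/2, 7/36), radius 1/63

Follow each u-input down from B: c' goes to c + r*c', radius to r*r'.
input u2: composing its 1 substitution step yields center (1/4, -1/4), radius 1/12
input u1: composing its 1 substitution step yields center (-1/4, 0), radius 1/10
input u4: composing its 2 substitution steps yields center (1/2, 7/36), radius 1/63
input u3: composing its 2 substitution steps yields center (5/9, 11/36), radius 1/45


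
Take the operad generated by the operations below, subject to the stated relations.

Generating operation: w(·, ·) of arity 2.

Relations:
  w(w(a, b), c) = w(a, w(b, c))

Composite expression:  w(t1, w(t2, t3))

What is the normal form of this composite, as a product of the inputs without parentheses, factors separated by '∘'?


Under associativity of w, the answer is the t's in reading order.
w(t2, t3) linearizes to t2 ∘ t3
w(t1, w(t2, t3)) linearizes to t1 ∘ t2 ∘ t3

t1 ∘ t2 ∘ t3


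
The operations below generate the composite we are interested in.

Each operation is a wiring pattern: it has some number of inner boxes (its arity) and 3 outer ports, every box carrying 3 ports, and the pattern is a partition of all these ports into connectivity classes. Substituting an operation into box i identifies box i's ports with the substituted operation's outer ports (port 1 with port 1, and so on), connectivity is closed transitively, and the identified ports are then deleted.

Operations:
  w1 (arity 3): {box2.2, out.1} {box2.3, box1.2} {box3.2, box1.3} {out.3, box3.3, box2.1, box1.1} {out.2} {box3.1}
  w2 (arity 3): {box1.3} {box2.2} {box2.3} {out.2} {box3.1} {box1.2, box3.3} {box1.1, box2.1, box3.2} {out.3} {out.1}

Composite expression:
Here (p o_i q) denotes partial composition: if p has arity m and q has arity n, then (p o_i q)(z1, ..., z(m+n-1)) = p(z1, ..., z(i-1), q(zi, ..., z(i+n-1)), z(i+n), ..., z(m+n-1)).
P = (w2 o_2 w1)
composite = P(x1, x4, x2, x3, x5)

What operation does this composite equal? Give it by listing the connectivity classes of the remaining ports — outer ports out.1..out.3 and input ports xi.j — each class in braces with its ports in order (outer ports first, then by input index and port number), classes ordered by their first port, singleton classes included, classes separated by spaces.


{out.1} {out.2} {out.3} {x1.1, x2.2, x5.2} {x1.2, x5.3} {x1.3} {x2.1, x3.3, x4.1} {x2.3, x4.2} {x3.1} {x3.2, x4.3} {x5.1}

Connectivity passes through glued w2-boundaries; trace each wire chain.
composing w1 on (x4, x2, x3), with out.j its own outer ports: {out.1, x2.2} {out.2} {out.3, x2.1, x3.3, x4.1} {x2.3, x4.2} {x3.1} {x3.2, x4.3}
composing w2 on (x1, x4, x2, x3, x5), with out.j its own outer ports: {out.1} {out.2} {out.3} {x1.1, x2.2, x5.2} {x1.2, x5.3} {x1.3} {x2.1, x3.3, x4.1} {x2.3, x4.2} {x3.1} {x3.2, x4.3} {x5.1}


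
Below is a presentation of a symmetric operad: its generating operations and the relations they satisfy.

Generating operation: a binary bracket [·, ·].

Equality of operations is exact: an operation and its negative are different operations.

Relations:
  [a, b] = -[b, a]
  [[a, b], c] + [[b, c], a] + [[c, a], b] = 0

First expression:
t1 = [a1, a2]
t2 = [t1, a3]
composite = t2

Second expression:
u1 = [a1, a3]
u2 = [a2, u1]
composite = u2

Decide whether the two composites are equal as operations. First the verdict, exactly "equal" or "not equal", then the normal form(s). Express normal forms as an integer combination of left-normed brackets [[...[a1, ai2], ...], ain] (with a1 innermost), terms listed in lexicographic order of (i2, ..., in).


In normal form, the first expression is [[a1, a2], a3]
In normal form, the second expression is -[[a1, a3], a2]
No match — not equal.

not equal; first: [[a1, a2], a3]; second: -[[a1, a3], a2]


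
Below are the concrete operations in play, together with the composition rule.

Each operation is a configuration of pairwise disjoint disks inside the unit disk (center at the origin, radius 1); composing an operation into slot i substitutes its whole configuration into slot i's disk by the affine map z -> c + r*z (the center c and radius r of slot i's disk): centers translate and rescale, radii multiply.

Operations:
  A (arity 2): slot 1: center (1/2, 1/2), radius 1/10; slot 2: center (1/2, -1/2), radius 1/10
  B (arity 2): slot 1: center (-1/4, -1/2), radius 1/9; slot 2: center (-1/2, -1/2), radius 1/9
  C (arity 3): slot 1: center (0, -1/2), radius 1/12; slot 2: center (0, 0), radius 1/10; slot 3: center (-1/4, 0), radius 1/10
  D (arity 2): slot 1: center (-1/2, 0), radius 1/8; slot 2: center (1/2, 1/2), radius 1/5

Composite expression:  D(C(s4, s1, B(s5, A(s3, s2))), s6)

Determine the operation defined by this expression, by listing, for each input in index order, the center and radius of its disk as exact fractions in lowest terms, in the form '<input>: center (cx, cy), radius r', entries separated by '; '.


s1: center (-1/2, 0), radius 1/80; s2: center (-773/1440, -1/144), radius 1/7200; s3: center (-773/1440, -1/180), radius 1/7200; s4: center (-1/2, -1/16), radius 1/96; s5: center (-171/320, -1/160), radius 1/720; s6: center (1/2, 1/2), radius 1/5

Nesting under D composes maps z -> c + r*z down each s-path.
s4: after 2 affine steps, its disk has center (-1/2, -1/16), radius 1/96
s1: after 2 affine steps, its disk has center (-1/2, 0), radius 1/80
s5: after 3 affine steps, its disk has center (-171/320, -1/160), radius 1/720
s3: after 4 affine steps, its disk has center (-773/1440, -1/180), radius 1/7200
s2: after 4 affine steps, its disk has center (-773/1440, -1/144), radius 1/7200
s6: after 1 affine step, its disk has center (1/2, 1/2), radius 1/5


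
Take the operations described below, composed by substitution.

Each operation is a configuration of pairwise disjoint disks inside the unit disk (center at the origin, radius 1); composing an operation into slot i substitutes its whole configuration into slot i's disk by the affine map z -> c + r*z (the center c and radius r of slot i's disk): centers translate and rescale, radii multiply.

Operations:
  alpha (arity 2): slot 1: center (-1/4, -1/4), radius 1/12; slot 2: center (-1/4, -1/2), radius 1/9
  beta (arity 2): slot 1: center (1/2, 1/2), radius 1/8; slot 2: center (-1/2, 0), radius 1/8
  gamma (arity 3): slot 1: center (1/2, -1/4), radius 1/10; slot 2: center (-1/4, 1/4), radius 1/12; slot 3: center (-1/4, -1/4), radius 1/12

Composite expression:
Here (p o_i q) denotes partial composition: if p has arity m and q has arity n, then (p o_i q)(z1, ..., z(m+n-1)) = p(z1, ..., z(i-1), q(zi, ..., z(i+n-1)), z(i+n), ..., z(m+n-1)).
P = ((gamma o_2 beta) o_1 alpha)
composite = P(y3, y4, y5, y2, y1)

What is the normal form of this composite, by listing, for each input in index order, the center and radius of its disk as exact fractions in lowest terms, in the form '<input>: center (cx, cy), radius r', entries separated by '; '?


y1: center (-1/4, -1/4), radius 1/12; y2: center (-7/24, 1/4), radius 1/96; y3: center (19/40, -11/40), radius 1/120; y4: center (19/40, -3/10), radius 1/90; y5: center (-5/24, 7/24), radius 1/96

Below gamma, radii multiply path by path; the y-disk centers shift.
y3 passes through 2 substitutions, ending at center (19/40, -11/40), radius 1/120
y4 passes through 2 substitutions, ending at center (19/40, -3/10), radius 1/90
y5 passes through 2 substitutions, ending at center (-5/24, 7/24), radius 1/96
y2 passes through 2 substitutions, ending at center (-7/24, 1/4), radius 1/96
y1 passes through 1 substitution, ending at center (-1/4, -1/4), radius 1/12


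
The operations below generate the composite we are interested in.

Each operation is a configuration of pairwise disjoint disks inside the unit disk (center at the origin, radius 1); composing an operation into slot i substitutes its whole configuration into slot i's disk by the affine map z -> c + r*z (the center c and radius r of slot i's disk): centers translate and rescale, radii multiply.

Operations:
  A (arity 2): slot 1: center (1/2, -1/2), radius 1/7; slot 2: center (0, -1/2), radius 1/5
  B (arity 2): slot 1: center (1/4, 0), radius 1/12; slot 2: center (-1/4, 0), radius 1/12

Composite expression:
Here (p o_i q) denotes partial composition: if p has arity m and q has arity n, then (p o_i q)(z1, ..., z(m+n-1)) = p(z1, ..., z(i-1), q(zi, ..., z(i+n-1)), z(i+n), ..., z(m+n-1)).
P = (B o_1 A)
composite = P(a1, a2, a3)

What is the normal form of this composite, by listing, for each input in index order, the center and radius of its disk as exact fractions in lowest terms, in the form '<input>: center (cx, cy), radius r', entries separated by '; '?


Affine substitution under B: radii multiply and a-centers shift.
tracing a1 down its 2-map path: center (7/24, -1/24), radius 1/84
tracing a2 down its 2-map path: center (1/4, -1/24), radius 1/60
tracing a3 down its 1-map path: center (-1/4, 0), radius 1/12

a1: center (7/24, -1/24), radius 1/84; a2: center (1/4, -1/24), radius 1/60; a3: center (-1/4, 0), radius 1/12


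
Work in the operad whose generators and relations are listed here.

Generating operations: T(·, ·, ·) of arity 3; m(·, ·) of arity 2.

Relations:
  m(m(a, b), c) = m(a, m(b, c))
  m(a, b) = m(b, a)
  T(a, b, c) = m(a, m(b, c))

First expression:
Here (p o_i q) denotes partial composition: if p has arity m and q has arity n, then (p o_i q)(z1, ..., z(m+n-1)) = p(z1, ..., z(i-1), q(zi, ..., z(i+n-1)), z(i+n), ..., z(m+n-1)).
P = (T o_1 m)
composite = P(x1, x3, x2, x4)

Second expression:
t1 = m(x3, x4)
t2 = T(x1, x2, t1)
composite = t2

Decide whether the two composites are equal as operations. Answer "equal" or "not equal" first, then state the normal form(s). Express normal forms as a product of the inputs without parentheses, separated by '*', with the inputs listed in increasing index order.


equal — both sides give x1 * x2 * x3 * x4

The first expression reduces to x1 * x2 * x3 * x4
The second expression reduces to x1 * x2 * x3 * x4
Identical normal forms: equal.


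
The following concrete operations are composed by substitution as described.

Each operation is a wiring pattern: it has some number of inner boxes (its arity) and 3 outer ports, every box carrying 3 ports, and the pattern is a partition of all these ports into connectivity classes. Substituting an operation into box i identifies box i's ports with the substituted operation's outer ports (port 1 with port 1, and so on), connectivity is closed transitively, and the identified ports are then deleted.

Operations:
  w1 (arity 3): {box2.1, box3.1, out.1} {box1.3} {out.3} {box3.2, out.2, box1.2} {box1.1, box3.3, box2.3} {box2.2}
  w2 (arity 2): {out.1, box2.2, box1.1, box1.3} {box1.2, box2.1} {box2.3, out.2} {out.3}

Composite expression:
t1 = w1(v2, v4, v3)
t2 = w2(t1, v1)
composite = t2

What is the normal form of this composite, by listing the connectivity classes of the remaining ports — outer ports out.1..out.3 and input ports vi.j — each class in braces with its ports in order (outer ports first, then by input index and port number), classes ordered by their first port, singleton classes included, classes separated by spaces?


{out.1, v1.2, v3.1, v4.1} {out.2, v1.3} {out.3} {v1.1, v2.2, v3.2} {v2.1, v3.3, v4.3} {v2.3} {v4.2}

After gluing at w2, chains via deleted ports link the v-ports.
composing w1 on (v2, v4, v3), with out.j its own outer ports: {out.1, v3.1, v4.1} {out.2, v2.2, v3.2} {out.3} {v2.1, v3.3, v4.3} {v2.3} {v4.2}
composing w2 on (v2, v4, v3, v1), with out.j its own outer ports: {out.1, v1.2, v3.1, v4.1} {out.2, v1.3} {out.3} {v1.1, v2.2, v3.2} {v2.1, v3.3, v4.3} {v2.3} {v4.2}


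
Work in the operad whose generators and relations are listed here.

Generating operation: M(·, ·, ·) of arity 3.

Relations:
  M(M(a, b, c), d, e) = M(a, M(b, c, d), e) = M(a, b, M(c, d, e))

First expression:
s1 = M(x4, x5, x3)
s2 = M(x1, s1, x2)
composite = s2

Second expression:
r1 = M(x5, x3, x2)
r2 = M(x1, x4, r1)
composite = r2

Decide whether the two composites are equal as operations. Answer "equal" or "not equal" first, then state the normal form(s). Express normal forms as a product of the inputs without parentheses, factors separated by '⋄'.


The first composite normalizes to x1 ⋄ x4 ⋄ x5 ⋄ x3 ⋄ x2
The second composite normalizes to x1 ⋄ x4 ⋄ x5 ⋄ x3 ⋄ x2
The normal forms match — equal.

equal: each reduces to x1 ⋄ x4 ⋄ x5 ⋄ x3 ⋄ x2


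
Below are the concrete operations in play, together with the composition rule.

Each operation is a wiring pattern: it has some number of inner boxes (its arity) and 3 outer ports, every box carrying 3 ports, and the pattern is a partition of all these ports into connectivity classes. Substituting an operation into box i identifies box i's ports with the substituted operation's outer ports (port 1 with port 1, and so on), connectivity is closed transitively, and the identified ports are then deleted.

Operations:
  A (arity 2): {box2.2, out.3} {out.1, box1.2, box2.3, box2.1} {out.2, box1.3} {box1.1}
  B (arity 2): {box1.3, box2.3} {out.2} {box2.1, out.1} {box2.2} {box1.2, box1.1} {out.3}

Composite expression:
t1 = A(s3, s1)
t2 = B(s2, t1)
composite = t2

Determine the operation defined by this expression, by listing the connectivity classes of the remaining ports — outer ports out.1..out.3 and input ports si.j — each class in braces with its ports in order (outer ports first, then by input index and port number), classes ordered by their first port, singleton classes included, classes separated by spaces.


{out.1, s1.1, s1.3, s3.2} {out.2} {out.3} {s1.2, s2.3} {s2.1, s2.2} {s3.1} {s3.3}


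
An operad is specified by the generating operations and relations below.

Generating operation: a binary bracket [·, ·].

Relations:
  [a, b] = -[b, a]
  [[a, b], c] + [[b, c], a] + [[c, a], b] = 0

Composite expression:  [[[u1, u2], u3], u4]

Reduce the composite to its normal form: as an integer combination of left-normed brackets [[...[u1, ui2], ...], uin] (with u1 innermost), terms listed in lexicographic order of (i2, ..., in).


[[[u1, u2], u3], u4]

Antisymmetry and Jacobi reduce to u1-anchored left-normed brackets.
Composite bracket: [[[u1, u2], u3], u4]
Applying ab - ba throughout gives 8 signed words (2^3 = 8).
The u1-initial words carry the normal form:
  u1u2u3u4 (sign +1) contributes +[[[u1, u2], u3], u4]
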